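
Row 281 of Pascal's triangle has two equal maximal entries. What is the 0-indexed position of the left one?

140

For odd n = 281, C(281,k) peaks at k = (n−1)/2 and (n+1)/2; the lesser is 140.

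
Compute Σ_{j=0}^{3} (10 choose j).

176

1 + 10 + 45 + 120 = 176.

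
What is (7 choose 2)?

C(7,2) = (7·6) / 2! = 42 / 2 = 21.

21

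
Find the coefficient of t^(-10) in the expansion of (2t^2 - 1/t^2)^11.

General term: C(11,j)·(2t^2)^j·(-1/t^2)^(11-j), with t-exponent 2j − 2(11−j) = 4j − 22.
Set 4j − 22 = -10: j = 3.
C(11,3) = 165; 2^3 = 8; (-1)^8 = 1.
Coefficient = 165 · 8 · 1 = 1320.

1320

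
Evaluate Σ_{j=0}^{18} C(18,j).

The entries of row 18 sum to 2^18 = 262144.

262144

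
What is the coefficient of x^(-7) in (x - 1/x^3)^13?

General term: C(13,j)·(x)^j·(-1/x^3)^(13-j), with x-exponent 1j − 3(13−j) = 4j − 39.
Set 4j − 39 = -7: j = 8.
C(13,8) = 1287; 1^8 = 1; (-1)^5 = -1.
Coefficient = 1287 · 1 · (-1) = -1287.

-1287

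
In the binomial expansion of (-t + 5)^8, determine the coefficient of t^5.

The general term is C(8,j)·(-t)^j·(5)^(8-j); the t^5 term has j = 5.
C(8,5) = 56.
Coefficient = C(8,5) · (-1)^5 · 5^3 = 56 · (-1) · 125 = -7000.

-7000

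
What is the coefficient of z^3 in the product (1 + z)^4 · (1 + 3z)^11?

Coefficient of z^3 = Σ_{j} C(4,j)·1^j·C(11,3-j)·3^(3-j) for j from 0 to 3.
= 4455 + 1980 + 198 + 4 = 6637.

6637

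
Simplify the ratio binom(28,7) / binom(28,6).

C(n,k+1)/C(n,k) = (n−k)/(k+1) = (28−6)/(6+1) = 22/7.

22/7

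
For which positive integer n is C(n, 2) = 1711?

59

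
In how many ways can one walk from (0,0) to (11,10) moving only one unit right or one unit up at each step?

Each path is a sequence of 21 steps with 11 rights: C(21,11) = 352716.

352716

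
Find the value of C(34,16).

2203961430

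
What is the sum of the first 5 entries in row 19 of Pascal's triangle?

1 + 19 + 171 + 969 + 3876 = 5036.

5036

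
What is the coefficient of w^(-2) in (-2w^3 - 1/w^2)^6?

60

General term: C(6,j)·(-2w^3)^j·(-1/w^2)^(6-j), with w-exponent 3j − 2(6−j) = 5j − 12.
Set 5j − 12 = -2: j = 2.
C(6,2) = 15; (-2)^2 = 4; (-1)^4 = 1.
Coefficient = 15 · 4 · 1 = 60.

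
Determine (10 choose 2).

C(10,2) = (10·9) / 2! = 90 / 2 = 45.

45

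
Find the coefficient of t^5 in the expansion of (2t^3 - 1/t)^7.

General term: C(7,j)·(2t^3)^j·(-1/t)^(7-j), with t-exponent 3j − 1(7−j) = 4j − 7.
Set 4j − 7 = 5: j = 3.
C(7,3) = 35; 2^3 = 8; (-1)^4 = 1.
Coefficient = 35 · 8 · 1 = 280.

280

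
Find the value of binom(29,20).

C(29,20) = C(29,9) by symmetry.
C(29,9) = (29·28·27·26·25·24·23·22·21) / 9! = 3634245014400 / 362880 = 10015005.

10015005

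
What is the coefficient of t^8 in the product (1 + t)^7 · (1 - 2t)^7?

Coefficient of t^8 = Σ_{j} C(7,j)·1^j·C(7,8-j)·(-2)^(8-j) for j from 1 to 7.
= (-896) + 9408 + (-23520) + 19600 + (-5880) + 588 + (-14) = -714.

-714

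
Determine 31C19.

141120525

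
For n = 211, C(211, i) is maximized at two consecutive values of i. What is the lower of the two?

For odd n = 211, C(211,i) peaks at i = (n−1)/2 and (n+1)/2; the lower is 105.

105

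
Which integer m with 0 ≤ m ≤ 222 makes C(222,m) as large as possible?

111

C(222,m) is maximized at m = 222/2 = 111.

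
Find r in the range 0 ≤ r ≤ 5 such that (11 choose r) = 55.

C(11,r) increases on 0 ≤ r ≤ 5. C(11,1) = 11 and C(11,2) = 55, so r = 2.

2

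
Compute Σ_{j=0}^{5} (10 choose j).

638

1 + 10 + 45 + 120 + 210 + 252 = 638.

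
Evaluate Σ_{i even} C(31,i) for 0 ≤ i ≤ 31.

Even-i terms of row 31 sum to 2^30 = 1073741824.

1073741824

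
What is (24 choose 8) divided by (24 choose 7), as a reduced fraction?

C(n,k+1)/C(n,k) = (n−k)/(k+1) = (24−7)/(7+1) = 17/8.

17/8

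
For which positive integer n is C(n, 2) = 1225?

50

n(n−1)/2 = 1225 ⇒ n(n−1) = 2450. Since 50·49 = 2450, n = 50.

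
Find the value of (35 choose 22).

1476337800

C(35,22) = C(35,13) by symmetry.
C(35,13) = (35·34·33·32·31·30·29·28·27·26·25·24·23) / 13! = 9193186188426240000 / 6227020800 = 1476337800.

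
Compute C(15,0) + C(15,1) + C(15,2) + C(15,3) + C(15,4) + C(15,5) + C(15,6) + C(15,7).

1 + 15 + 105 + 455 + 1365 + 3003 + 5005 + 6435 = 16384.

16384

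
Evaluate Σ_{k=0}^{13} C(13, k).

8192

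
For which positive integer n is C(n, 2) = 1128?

48

n(n−1)/2 = 1128 ⇒ n(n−1) = 2256. Since 48·47 = 2256, n = 48.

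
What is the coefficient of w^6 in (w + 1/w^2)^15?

General term: C(15,j)·(w)^j·(1/w^2)^(15-j), with w-exponent 1j − 2(15−j) = 3j − 30.
Set 3j − 30 = 6: j = 12.
C(15,12) = 455; 1^12 = 1; 1^3 = 1.
Coefficient = 455 · 1 · 1 = 455.

455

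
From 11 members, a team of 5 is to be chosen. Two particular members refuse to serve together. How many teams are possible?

All 5-subsets: C(11,5) = 462. Those containing both fixed elements: C(9,3) = 84.
462 − 84 = 378.

378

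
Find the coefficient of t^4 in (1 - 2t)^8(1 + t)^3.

96

Coefficient of t^4 = Σ_{j} C(8,j)·(-2)^j·C(3,4-j)·1^(4-j) for j from 1 to 4.
= (-16) + 336 + (-1344) + 1120 = 96.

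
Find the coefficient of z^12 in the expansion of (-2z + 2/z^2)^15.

491520

General term: C(15,j)·(-2z)^j·(2/z^2)^(15-j), with z-exponent 1j − 2(15−j) = 3j − 30.
Set 3j − 30 = 12: j = 14.
C(15,14) = 15; (-2)^14 = 16384; 2^1 = 2.
Coefficient = 15 · 16384 · 2 = 491520.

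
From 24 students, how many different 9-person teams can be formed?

1307504

This is C(24,9) = 1307504.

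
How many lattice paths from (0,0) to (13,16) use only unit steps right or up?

67863915

Each path is a sequence of 29 steps with 13 rights: C(29,13) = 67863915.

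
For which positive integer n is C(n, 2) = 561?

34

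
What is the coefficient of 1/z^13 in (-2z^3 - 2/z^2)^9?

-4608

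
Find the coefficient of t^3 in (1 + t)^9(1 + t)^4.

286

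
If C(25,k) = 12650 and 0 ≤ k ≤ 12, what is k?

4

C(25,k) increases on 0 ≤ k ≤ 12. C(25,3) = 2300 and C(25,4) = 12650, so k = 4.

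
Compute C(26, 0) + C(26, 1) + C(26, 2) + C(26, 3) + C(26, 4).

17902

1 + 26 + 325 + 2600 + 14950 = 17902.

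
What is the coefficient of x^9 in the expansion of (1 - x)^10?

The general term is C(10,j)·(1)^j·(-x)^(10-j); the x^9 term has j = 1.
C(10,1) = 10.
Coefficient = C(10,1) · (-1)^9 = 10 · (-1) = -10.

-10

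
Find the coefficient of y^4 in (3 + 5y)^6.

84375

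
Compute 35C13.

1476337800

C(35,13) = (35·34·33·32·31·30·29·28·27·26·25·24·23) / 13! = 9193186188426240000 / 6227020800 = 1476337800.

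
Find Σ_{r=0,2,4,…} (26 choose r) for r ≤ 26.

Even-r terms of row 26 sum to 2^25 = 33554432.

33554432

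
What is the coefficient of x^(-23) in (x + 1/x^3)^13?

715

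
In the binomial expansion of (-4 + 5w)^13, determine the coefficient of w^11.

60937500000

The general term is C(13,j)·(-4)^j·(5w)^(13-j); the w^11 term has j = 2.
C(13,2) = 78.
Coefficient = C(13,2) · (-4)^2 · 5^11 = 78 · 16 · 48828125 = 60937500000.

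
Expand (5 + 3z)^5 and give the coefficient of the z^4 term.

2025

The general term is C(5,j)·(5)^j·(3z)^(5-j); the z^4 term has j = 1.
C(5,1) = 5.
Coefficient = C(5,1) · 5^1 · 3^4 = 5 · 5 · 81 = 2025.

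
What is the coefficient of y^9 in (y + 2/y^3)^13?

General term: C(13,j)·(y)^j·(2/y^3)^(13-j), with y-exponent 1j − 3(13−j) = 4j − 39.
Set 4j − 39 = 9: j = 12.
C(13,12) = 13; 1^12 = 1; 2^1 = 2.
Coefficient = 13 · 1 · 2 = 26.

26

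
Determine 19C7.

C(19,7) = (19·18·17·16·15·14·13) / 7! = 253955520 / 5040 = 50388.

50388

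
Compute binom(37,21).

12875774670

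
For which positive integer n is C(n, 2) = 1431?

n(n−1)/2 = 1431 ⇒ n(n−1) = 2862. Since 54·53 = 2862, n = 54.

54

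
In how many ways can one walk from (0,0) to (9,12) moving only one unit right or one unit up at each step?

Each path is a sequence of 21 steps with 9 rights: C(21,9) = 293930.

293930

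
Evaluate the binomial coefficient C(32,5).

C(32,5) = (32·31·30·29·28) / 5! = 24165120 / 120 = 201376.

201376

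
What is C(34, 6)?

1344904

C(34,6) = (34·33·32·31·30·29) / 6! = 968330880 / 720 = 1344904.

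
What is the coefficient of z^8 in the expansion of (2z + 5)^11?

The general term is C(11,j)·(2z)^j·(5)^(11-j); the z^8 term has j = 8.
C(11,8) = 165.
Coefficient = C(11,8) · 2^8 · 5^3 = 165 · 256 · 125 = 5280000.

5280000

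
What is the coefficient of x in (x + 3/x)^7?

945

General term: C(7,j)·(x)^j·(3/x)^(7-j), with x-exponent 1j − 1(7−j) = 2j − 7.
Set 2j − 7 = 1: j = 4.
C(7,4) = 35; 1^4 = 1; 3^3 = 27.
Coefficient = 35 · 1 · 27 = 945.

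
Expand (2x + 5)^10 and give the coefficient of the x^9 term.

25600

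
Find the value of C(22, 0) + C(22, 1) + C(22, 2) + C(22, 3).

1 + 22 + 231 + 1540 = 1794.

1794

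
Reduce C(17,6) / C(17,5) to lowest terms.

C(n,k+1)/C(n,k) = (n−k)/(k+1) = (17−5)/(5+1) = 12/6 = 2.

2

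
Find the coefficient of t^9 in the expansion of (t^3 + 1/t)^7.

35

General term: C(7,j)·(t^3)^j·(1/t)^(7-j), with t-exponent 3j − 1(7−j) = 4j − 7.
Set 4j − 7 = 9: j = 4.
C(7,4) = 35; 1^4 = 1; 1^3 = 1.
Coefficient = 35 · 1 · 1 = 35.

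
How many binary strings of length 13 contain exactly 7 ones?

1716

Choose the 7 positions: C(13,7) = 1716.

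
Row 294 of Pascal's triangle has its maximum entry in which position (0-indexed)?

147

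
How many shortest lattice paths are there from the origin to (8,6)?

3003

Each path is a sequence of 14 steps with 8 rights: C(14,8) = 3003.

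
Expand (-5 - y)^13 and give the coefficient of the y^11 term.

-1950

The general term is C(13,j)·(-5)^j·(-y)^(13-j); the y^11 term has j = 2.
C(13,2) = 78.
Coefficient = C(13,2) · (-5)^2 · (-1)^11 = 78 · 25 · (-1) = -1950.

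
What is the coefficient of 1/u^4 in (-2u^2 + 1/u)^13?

General term: C(13,j)·(-2u^2)^j·(1/u)^(13-j), with u-exponent 2j − 1(13−j) = 3j − 13.
Set 3j − 13 = -4: j = 3.
C(13,3) = 286; (-2)^3 = -8; 1^10 = 1.
Coefficient = 286 · (-8) · 1 = -2288.

-2288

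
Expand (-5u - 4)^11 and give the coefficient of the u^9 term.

The general term is C(11,j)·(-5u)^j·(-4)^(11-j); the u^9 term has j = 9.
C(11,9) = 55.
Coefficient = C(11,9) · (-5)^9 · (-4)^2 = 55 · (-1953125) · 16 = -1718750000.

-1718750000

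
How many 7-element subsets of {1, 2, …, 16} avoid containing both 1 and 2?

All 7-subsets: C(16,7) = 11440. Those containing both fixed elements: C(14,5) = 2002.
11440 − 2002 = 9438.

9438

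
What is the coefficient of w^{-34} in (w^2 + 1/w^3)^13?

13

General term: C(13,j)·(w^2)^j·(1/w^3)^(13-j), with w-exponent 2j − 3(13−j) = 5j − 39.
Set 5j − 39 = -34: j = 1.
C(13,1) = 13; 1^1 = 1; 1^12 = 1.
Coefficient = 13 · 1 · 1 = 13.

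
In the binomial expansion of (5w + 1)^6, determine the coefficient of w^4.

The general term is C(6,j)·(5w)^j·(1)^(6-j); the w^4 term has j = 4.
C(6,4) = 15.
Coefficient = C(6,4) · 5^4 = 15 · 625 = 9375.

9375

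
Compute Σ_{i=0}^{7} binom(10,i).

1 + 10 + 45 + 120 + 210 + 252 + 210 + 120 = 968.

968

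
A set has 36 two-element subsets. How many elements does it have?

n(n−1)/2 = 36 ⇒ n(n−1) = 72. Since 9·8 = 72, n = 9.

9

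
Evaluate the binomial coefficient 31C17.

265182525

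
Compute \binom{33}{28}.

C(33,28) = C(33,5) by symmetry.
C(33,5) = (33·32·31·30·29) / 5! = 28480320 / 120 = 237336.

237336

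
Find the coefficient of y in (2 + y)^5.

The general term is C(5,j)·(2)^j·(y)^(5-j); the y^1 term has j = 4.
C(5,4) = 5.
Coefficient = C(5,4) · 2^4 = 5 · 16 = 80.

80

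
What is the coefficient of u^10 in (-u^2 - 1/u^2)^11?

General term: C(11,j)·(-u^2)^j·(-1/u^2)^(11-j), with u-exponent 2j − 2(11−j) = 4j − 22.
Set 4j − 22 = 10: j = 8.
C(11,8) = 165; (-1)^8 = 1; (-1)^3 = -1.
Coefficient = 165 · 1 · (-1) = -165.

-165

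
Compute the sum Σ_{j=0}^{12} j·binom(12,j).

24576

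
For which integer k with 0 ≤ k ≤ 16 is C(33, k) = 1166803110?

C(33,k) increases on 0 ≤ k ≤ 16. C(33,15) = 1037158320 and C(33,16) = 1166803110, so k = 16.

16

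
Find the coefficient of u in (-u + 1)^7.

The general term is C(7,j)·(-u)^j·(1)^(7-j); the u^1 term has j = 1.
C(7,1) = 7.
Coefficient = C(7,1) · (-1)^1 = 7 · (-1) = -7.

-7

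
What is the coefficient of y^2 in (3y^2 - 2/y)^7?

General term: C(7,j)·(3y^2)^j·(-2/y)^(7-j), with y-exponent 2j − 1(7−j) = 3j − 7.
Set 3j − 7 = 2: j = 3.
C(7,3) = 35; 3^3 = 27; (-2)^4 = 16.
Coefficient = 35 · 27 · 16 = 15120.

15120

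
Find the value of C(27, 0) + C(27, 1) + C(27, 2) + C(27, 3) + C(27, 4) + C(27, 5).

1 + 27 + 351 + 2925 + 17550 + 80730 = 101584.

101584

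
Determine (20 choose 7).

C(20,7) = (20·19·18·17·16·15·14) / 7! = 390700800 / 5040 = 77520.

77520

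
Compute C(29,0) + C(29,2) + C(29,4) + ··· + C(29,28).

268435456

Even-j terms of row 29 sum to 2^28 = 268435456.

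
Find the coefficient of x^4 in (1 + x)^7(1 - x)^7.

Coefficient of x^4 = Σ_{j} C(7,j)·1^j·C(7,4-j)·(-1)^(4-j) for j from 0 to 4.
= 35 + (-245) + 441 + (-245) + 35 = 21.

21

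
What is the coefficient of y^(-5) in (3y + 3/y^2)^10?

14880348

General term: C(10,j)·(3y)^j·(3/y^2)^(10-j), with y-exponent 1j − 2(10−j) = 3j − 20.
Set 3j − 20 = -5: j = 5.
C(10,5) = 252; 3^5 = 243; 3^5 = 243.
Coefficient = 252 · 243 · 243 = 14880348.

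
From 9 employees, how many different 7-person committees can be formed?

36

This is C(9,7) = 36.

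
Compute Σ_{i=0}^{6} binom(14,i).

1 + 14 + 91 + 364 + 1001 + 2002 + 3003 = 6476.

6476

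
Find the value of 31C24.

2629575

C(31,24) = C(31,7) by symmetry.
C(31,7) = (31·30·29·28·27·26·25) / 7! = 13253058000 / 5040 = 2629575.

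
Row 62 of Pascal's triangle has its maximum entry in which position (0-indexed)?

C(62,r) is maximized at r = 62/2 = 31.

31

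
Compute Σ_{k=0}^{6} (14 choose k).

1 + 14 + 91 + 364 + 1001 + 2002 + 3003 = 6476.

6476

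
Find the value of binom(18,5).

C(18,5) = (18·17·16·15·14) / 5! = 1028160 / 120 = 8568.

8568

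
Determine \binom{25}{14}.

C(25,14) = C(25,11) by symmetry.
C(25,11) = (25·24·23·22·21·20·19·18·17·16·15) / 11! = 177925144320000 / 39916800 = 4457400.

4457400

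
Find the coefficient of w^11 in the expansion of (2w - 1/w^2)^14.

General term: C(14,j)·(2w)^j·(-1/w^2)^(14-j), with w-exponent 1j − 2(14−j) = 3j − 28.
Set 3j − 28 = 11: j = 13.
C(14,13) = 14; 2^13 = 8192; (-1)^1 = -1.
Coefficient = 14 · 8192 · (-1) = -114688.

-114688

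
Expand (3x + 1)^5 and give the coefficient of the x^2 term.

The general term is C(5,j)·(3x)^j·(1)^(5-j); the x^2 term has j = 2.
C(5,2) = 10.
Coefficient = C(5,2) · 3^2 = 10 · 9 = 90.

90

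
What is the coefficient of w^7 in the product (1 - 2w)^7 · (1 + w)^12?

Coefficient of w^7 = Σ_{j} C(7,j)·(-2)^j·C(12,7-j)·1^(7-j) for j from 0 to 7.
= 792 + (-12936) + 66528 + (-138600) + 123200 + (-44352) + 5376 + (-128) = -120.

-120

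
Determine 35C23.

834451800

C(35,23) = C(35,12) by symmetry.
C(35,12) = (35·34·33·32·31·30·29·28·27·26·25·24) / 12! = 399703747322880000 / 479001600 = 834451800.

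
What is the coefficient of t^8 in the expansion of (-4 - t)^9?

-36

The general term is C(9,j)·(-4)^j·(-t)^(9-j); the t^8 term has j = 1.
C(9,1) = 9.
Coefficient = C(9,1) · (-4)^1 = 9 · (-4) = -36.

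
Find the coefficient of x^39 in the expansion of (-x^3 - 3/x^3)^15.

General term: C(15,j)·(-x^3)^j·(-3/x^3)^(15-j), with x-exponent 3j − 3(15−j) = 6j − 45.
Set 6j − 45 = 39: j = 14.
C(15,14) = 15; (-1)^14 = 1; (-3)^1 = -3.
Coefficient = 15 · 1 · (-3) = -45.

-45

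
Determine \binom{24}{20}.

10626

C(24,20) = C(24,4) by symmetry.
C(24,4) = (24·23·22·21) / 4! = 255024 / 24 = 10626.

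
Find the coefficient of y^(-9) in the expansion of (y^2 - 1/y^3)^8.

-56

General term: C(8,j)·(y^2)^j·(-1/y^3)^(8-j), with y-exponent 2j − 3(8−j) = 5j − 24.
Set 5j − 24 = -9: j = 3.
C(8,3) = 56; 1^3 = 1; (-1)^5 = -1.
Coefficient = 56 · 1 · (-1) = -56.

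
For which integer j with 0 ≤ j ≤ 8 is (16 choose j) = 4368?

5

C(16,j) increases on 0 ≤ j ≤ 8. C(16,4) = 1820 and C(16,5) = 4368, so j = 5.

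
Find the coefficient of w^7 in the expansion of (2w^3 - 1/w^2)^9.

General term: C(9,j)·(2w^3)^j·(-1/w^2)^(9-j), with w-exponent 3j − 2(9−j) = 5j − 18.
Set 5j − 18 = 7: j = 5.
C(9,5) = 126; 2^5 = 32; (-1)^4 = 1.
Coefficient = 126 · 32 · 1 = 4032.

4032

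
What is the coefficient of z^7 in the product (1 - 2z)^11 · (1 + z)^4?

7128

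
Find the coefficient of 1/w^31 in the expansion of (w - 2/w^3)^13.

-159744

General term: C(13,j)·(w)^j·(-2/w^3)^(13-j), with w-exponent 1j − 3(13−j) = 4j − 39.
Set 4j − 39 = -31: j = 2.
C(13,2) = 78; 1^2 = 1; (-2)^11 = -2048.
Coefficient = 78 · 1 · (-2048) = -159744.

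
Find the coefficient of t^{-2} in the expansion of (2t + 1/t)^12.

25344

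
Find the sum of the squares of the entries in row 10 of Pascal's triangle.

By Vandermonde's identity, Σ C(10,j)² = C(20,10) = 184756.

184756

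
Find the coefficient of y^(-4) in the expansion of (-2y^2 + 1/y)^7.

-14

General term: C(7,j)·(-2y^2)^j·(1/y)^(7-j), with y-exponent 2j − 1(7−j) = 3j − 7.
Set 3j − 7 = -4: j = 1.
C(7,1) = 7; (-2)^1 = -2; 1^6 = 1.
Coefficient = 7 · (-2) · 1 = -14.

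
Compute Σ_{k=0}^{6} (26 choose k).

1 + 26 + 325 + 2600 + 14950 + 65780 + 230230 = 313912.

313912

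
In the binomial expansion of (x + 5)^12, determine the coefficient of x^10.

1650

The general term is C(12,j)·(x)^j·(5)^(12-j); the x^10 term has j = 10.
C(12,10) = 66.
Coefficient = C(12,10) · 5^2 = 66 · 25 = 1650.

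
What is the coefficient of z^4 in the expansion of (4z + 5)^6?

96000

The general term is C(6,j)·(4z)^j·(5)^(6-j); the z^4 term has j = 4.
C(6,4) = 15.
Coefficient = C(6,4) · 4^4 · 5^2 = 15 · 256 · 25 = 96000.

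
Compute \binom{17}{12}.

6188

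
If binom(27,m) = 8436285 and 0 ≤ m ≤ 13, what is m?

10

C(27,m) increases on 0 ≤ m ≤ 13. C(27,9) = 4686825 and C(27,10) = 8436285, so m = 10.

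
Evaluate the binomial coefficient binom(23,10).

C(23,10) = (23·22·21·20·19·18·17·16·15·14) / 10! = 4151586700800 / 3628800 = 1144066.

1144066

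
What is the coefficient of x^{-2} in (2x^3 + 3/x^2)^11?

11547360

General term: C(11,j)·(2x^3)^j·(3/x^2)^(11-j), with x-exponent 3j − 2(11−j) = 5j − 22.
Set 5j − 22 = -2: j = 4.
C(11,4) = 330; 2^4 = 16; 3^7 = 2187.
Coefficient = 330 · 16 · 2187 = 11547360.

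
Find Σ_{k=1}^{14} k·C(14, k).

Differentiating (1+x)^14 and setting x=1: Σ k·C(14,k) = 14·2^13 = 114688.

114688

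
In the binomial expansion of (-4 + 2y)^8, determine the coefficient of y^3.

-458752

The general term is C(8,j)·(-4)^j·(2y)^(8-j); the y^3 term has j = 5.
C(8,5) = 56.
Coefficient = C(8,5) · (-4)^5 · 2^3 = 56 · (-1024) · 8 = -458752.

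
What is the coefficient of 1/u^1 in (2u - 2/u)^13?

-14057472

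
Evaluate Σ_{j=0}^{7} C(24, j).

1 + 24 + 276 + 2024 + 10626 + 42504 + 134596 + 346104 = 536155.

536155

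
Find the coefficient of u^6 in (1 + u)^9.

84

The general term is C(9,j)·(1)^j·(u)^(9-j); the u^6 term has j = 3.
C(9,3) = 84.
Coefficient = C(9,3) = 84.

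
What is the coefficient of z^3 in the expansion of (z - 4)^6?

-1280

The general term is C(6,j)·(z)^j·(-4)^(6-j); the z^3 term has j = 3.
C(6,3) = 20.
Coefficient = C(6,3) · (-4)^3 = 20 · (-64) = -1280.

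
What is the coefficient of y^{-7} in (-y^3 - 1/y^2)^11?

General term: C(11,j)·(-y^3)^j·(-1/y^2)^(11-j), with y-exponent 3j − 2(11−j) = 5j − 22.
Set 5j − 22 = -7: j = 3.
C(11,3) = 165; (-1)^3 = -1; (-1)^8 = 1.
Coefficient = 165 · (-1) · 1 = -165.

-165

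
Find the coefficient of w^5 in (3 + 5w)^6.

The general term is C(6,j)·(3)^j·(5w)^(6-j); the w^5 term has j = 1.
C(6,1) = 6.
Coefficient = C(6,1) · 3^1 · 5^5 = 6 · 3 · 3125 = 56250.

56250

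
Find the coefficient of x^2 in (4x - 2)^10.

The general term is C(10,j)·(4x)^j·(-2)^(10-j); the x^2 term has j = 2.
C(10,2) = 45.
Coefficient = C(10,2) · 4^2 · (-2)^8 = 45 · 16 · 256 = 184320.

184320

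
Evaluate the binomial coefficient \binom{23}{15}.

490314

C(23,15) = C(23,8) by symmetry.
C(23,8) = (23·22·21·20·19·18·17·16) / 8! = 19769460480 / 40320 = 490314.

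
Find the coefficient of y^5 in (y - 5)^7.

The general term is C(7,j)·(y)^j·(-5)^(7-j); the y^5 term has j = 5.
C(7,5) = 21.
Coefficient = C(7,5) · (-5)^2 = 21 · 25 = 525.

525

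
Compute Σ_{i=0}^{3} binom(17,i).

1 + 17 + 136 + 680 = 834.

834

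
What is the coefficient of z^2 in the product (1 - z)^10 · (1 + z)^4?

11

Coefficient of z^2 = Σ_{j} C(10,j)·(-1)^j·C(4,2-j)·1^(2-j) for j from 0 to 2.
= 6 + (-40) + 45 = 11.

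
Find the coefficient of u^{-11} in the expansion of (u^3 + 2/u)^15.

245760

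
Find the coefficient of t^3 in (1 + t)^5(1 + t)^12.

680

Coefficient of t^3 = Σ_{j} C(5,j)·C(12,3-j) for j from 0 to 3.
= 220 + 330 + 120 + 10 = 680.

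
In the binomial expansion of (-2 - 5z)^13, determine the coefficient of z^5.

The general term is C(13,j)·(-2)^j·(-5z)^(13-j); the z^5 term has j = 8.
C(13,8) = 1287.
Coefficient = C(13,8) · (-2)^8 · (-5)^5 = 1287 · 256 · (-3125) = -1029600000.

-1029600000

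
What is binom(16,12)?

C(16,12) = C(16,4) by symmetry.
C(16,4) = (16·15·14·13) / 4! = 43680 / 24 = 1820.

1820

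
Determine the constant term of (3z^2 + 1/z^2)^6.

General term: C(6,j)·(3z^2)^j·(1/z^2)^(6-j), with z-exponent 2j − 2(6−j) = 4j − 12.
Set 4j − 12 = 0: j = 3.
C(6,3) = 20; 3^3 = 27; 1^3 = 1.
Coefficient = 20 · 27 · 1 = 540.

540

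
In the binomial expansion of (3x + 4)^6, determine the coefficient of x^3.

34560

The general term is C(6,j)·(3x)^j·(4)^(6-j); the x^3 term has j = 3.
C(6,3) = 20.
Coefficient = C(6,3) · 3^3 · 4^3 = 20 · 27 · 64 = 34560.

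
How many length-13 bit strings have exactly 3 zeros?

Choose the 3 positions: C(13,3) = 286.

286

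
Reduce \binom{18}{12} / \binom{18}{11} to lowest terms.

7/12

C(n,k+1)/C(n,k) = (n−k)/(k+1) = (18−11)/(11+1) = 7/12.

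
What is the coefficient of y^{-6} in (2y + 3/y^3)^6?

General term: C(6,j)·(2y)^j·(3/y^3)^(6-j), with y-exponent 1j − 3(6−j) = 4j − 18.
Set 4j − 18 = -6: j = 3.
C(6,3) = 20; 2^3 = 8; 3^3 = 27.
Coefficient = 20 · 8 · 27 = 4320.

4320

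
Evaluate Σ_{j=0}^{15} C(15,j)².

155117520

Σ C(15,j)² is the coefficient of x^15 in (1+x)^15(1+x)^15 = (1+x)^30, i.e. C(30,15) = 155117520.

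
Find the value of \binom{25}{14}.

4457400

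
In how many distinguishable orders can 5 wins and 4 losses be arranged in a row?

126

Choose positions for the wins: C(9,5) = 126.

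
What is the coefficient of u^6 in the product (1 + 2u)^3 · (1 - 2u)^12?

-11968

Coefficient of u^6 = Σ_{j} C(3,j)·2^j·C(12,6-j)·(-2)^(6-j) for j from 0 to 3.
= 59136 + (-152064) + 95040 + (-14080) = -11968.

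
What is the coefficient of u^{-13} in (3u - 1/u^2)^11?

General term: C(11,j)·(3u)^j·(-1/u^2)^(11-j), with u-exponent 1j − 2(11−j) = 3j − 22.
Set 3j − 22 = -13: j = 3.
C(11,3) = 165; 3^3 = 27; (-1)^8 = 1.
Coefficient = 165 · 27 · 1 = 4455.

4455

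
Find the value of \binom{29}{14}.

77558760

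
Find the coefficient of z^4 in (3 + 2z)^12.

The general term is C(12,j)·(3)^j·(2z)^(12-j); the z^4 term has j = 8.
C(12,8) = 495.
Coefficient = C(12,8) · 3^8 · 2^4 = 495 · 6561 · 16 = 51963120.

51963120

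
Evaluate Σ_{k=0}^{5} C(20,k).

21700

1 + 20 + 190 + 1140 + 4845 + 15504 = 21700.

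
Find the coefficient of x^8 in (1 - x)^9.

The general term is C(9,j)·(1)^j·(-x)^(9-j); the x^8 term has j = 1.
C(9,1) = 9.
Coefficient = C(9,1) = 9.

9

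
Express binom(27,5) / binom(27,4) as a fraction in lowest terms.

23/5

C(n,k+1)/C(n,k) = (n−k)/(k+1) = (27−4)/(4+1) = 23/5.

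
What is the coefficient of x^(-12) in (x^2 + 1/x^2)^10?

General term: C(10,j)·(x^2)^j·(1/x^2)^(10-j), with x-exponent 2j − 2(10−j) = 4j − 20.
Set 4j − 20 = -12: j = 2.
C(10,2) = 45; 1^2 = 1; 1^8 = 1.
Coefficient = 45 · 1 · 1 = 45.

45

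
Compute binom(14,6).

3003

C(14,6) = (14·13·12·11·10·9) / 6! = 2162160 / 720 = 3003.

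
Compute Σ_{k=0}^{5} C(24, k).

1 + 24 + 276 + 2024 + 10626 + 42504 = 55455.

55455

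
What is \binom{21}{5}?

C(21,5) = (21·20·19·18·17) / 5! = 2441880 / 120 = 20349.

20349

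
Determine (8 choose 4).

C(8,4) = (8·7·6·5) / 4! = 1680 / 24 = 70.

70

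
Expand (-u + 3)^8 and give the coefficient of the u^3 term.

-13608

The general term is C(8,j)·(-u)^j·(3)^(8-j); the u^3 term has j = 3.
C(8,3) = 56.
Coefficient = C(8,3) · (-1)^3 · 3^5 = 56 · (-1) · 243 = -13608.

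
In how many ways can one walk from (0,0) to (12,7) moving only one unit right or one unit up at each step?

50388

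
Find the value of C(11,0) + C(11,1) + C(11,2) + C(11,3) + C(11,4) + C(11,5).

1024

1 + 11 + 55 + 165 + 330 + 462 = 1024.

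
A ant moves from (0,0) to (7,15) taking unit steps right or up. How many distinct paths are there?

170544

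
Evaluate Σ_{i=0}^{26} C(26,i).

67108864

Setting x = 1 in (1+x)^26 gives Σ C(26,i) = 2^26 = 67108864.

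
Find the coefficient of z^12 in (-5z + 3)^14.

The general term is C(14,j)·(-5z)^j·(3)^(14-j); the z^12 term has j = 12.
C(14,12) = 91.
Coefficient = C(14,12) · (-5)^12 · 3^2 = 91 · 244140625 · 9 = 199951171875.

199951171875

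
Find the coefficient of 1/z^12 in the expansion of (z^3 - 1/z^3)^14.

-2002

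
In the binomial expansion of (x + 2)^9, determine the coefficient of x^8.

The general term is C(9,j)·(x)^j·(2)^(9-j); the x^8 term has j = 8.
C(9,8) = 9.
Coefficient = C(9,8) · 2^1 = 9 · 2 = 18.

18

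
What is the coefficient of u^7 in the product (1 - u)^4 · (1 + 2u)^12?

-13024

Coefficient of u^7 = Σ_{j} C(4,j)·(-1)^j·C(12,7-j)·2^(7-j) for j from 0 to 4.
= 101376 + (-236544) + 152064 + (-31680) + 1760 = -13024.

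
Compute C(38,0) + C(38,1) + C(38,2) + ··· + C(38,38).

274877906944

The entries of row 38 sum to 2^38 = 274877906944.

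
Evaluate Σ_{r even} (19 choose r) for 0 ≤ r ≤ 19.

262144

Half of (1+1)^19 + (1−1)^19 gives the even-index sum: 2^18 = 262144.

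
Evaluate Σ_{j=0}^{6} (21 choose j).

1 + 21 + 210 + 1330 + 5985 + 20349 + 54264 = 82160.

82160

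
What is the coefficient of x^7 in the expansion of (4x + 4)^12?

The general term is C(12,j)·(4x)^j·(4)^(12-j); the x^7 term has j = 7.
C(12,7) = 792.
Coefficient = C(12,7) · 4^7 · 4^5 = 792 · 16384 · 1024 = 13287555072.

13287555072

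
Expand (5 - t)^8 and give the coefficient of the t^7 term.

-40

The general term is C(8,j)·(5)^j·(-t)^(8-j); the t^7 term has j = 1.
C(8,1) = 8.
Coefficient = C(8,1) · 5^1 · (-1)^7 = 8 · 5 · (-1) = -40.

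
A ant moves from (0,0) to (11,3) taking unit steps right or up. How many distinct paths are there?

364

Each path is a sequence of 14 steps with 11 rights: C(14,11) = 364.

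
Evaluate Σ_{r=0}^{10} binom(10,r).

1024

The entries of row 10 sum to 2^10 = 1024.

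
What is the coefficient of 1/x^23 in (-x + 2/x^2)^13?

-53248

General term: C(13,j)·(-x)^j·(2/x^2)^(13-j), with x-exponent 1j − 2(13−j) = 3j − 26.
Set 3j − 26 = -23: j = 1.
C(13,1) = 13; (-1)^1 = -1; 2^12 = 4096.
Coefficient = 13 · (-1) · 4096 = -53248.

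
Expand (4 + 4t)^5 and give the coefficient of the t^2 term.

10240

The general term is C(5,j)·(4)^j·(4t)^(5-j); the t^2 term has j = 3.
C(5,3) = 10.
Coefficient = C(5,3) · 4^3 · 4^2 = 10 · 64 · 16 = 10240.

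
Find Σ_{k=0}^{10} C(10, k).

1024

The entries of row 10 sum to 2^10 = 1024.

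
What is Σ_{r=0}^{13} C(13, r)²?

Σ C(13,r)² is the coefficient of x^13 in (1+x)^13(1+x)^13 = (1+x)^26, i.e. C(26,13) = 10400600.

10400600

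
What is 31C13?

C(31,13) = (31·30·29·28·27·26·25·24·23·22·21·20·19) / 13! = 1284342188088960000 / 6227020800 = 206253075.

206253075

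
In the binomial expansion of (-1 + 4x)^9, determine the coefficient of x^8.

-589824

The general term is C(9,j)·(-1)^j·(4x)^(9-j); the x^8 term has j = 1.
C(9,1) = 9.
Coefficient = C(9,1) · (-1)^1 · 4^8 = 9 · (-1) · 65536 = -589824.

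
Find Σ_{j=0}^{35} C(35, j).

34359738368

Setting x = 1 in (1+x)^35 gives Σ C(35,j) = 2^35 = 34359738368.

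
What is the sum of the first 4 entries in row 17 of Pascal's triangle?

1 + 17 + 136 + 680 = 834.

834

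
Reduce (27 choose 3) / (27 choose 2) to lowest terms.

C(n,k+1)/C(n,k) = (n−k)/(k+1) = (27−2)/(2+1) = 25/3.

25/3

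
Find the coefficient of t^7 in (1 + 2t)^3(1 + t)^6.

198

Coefficient of t^7 = Σ_{j} C(3,j)·2^j·C(6,7-j)·1^(7-j) for j from 1 to 3.
= 6 + 72 + 120 = 198.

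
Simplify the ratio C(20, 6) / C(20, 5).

C(n,k+1)/C(n,k) = (n−k)/(k+1) = (20−5)/(5+1) = 15/6 = 5/2.

5/2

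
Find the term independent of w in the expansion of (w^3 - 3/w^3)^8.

General term: C(8,j)·(w^3)^j·(-3/w^3)^(8-j), with w-exponent 3j − 3(8−j) = 6j − 24.
Set 6j − 24 = 0: j = 4.
C(8,4) = 70; 1^4 = 1; (-3)^4 = 81.
Coefficient = 70 · 1 · 81 = 5670.

5670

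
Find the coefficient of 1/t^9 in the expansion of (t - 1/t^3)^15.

5005

General term: C(15,j)·(t)^j·(-1/t^3)^(15-j), with t-exponent 1j − 3(15−j) = 4j − 45.
Set 4j − 45 = -9: j = 9.
C(15,9) = 5005; 1^9 = 1; (-1)^6 = 1.
Coefficient = 5005 · 1 · 1 = 5005.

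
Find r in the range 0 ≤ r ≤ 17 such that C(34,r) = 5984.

3

C(34,r) increases on 0 ≤ r ≤ 17. C(34,2) = 561 and C(34,3) = 5984, so r = 3.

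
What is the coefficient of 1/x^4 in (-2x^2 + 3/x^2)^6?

4860

General term: C(6,j)·(-2x^2)^j·(3/x^2)^(6-j), with x-exponent 2j − 2(6−j) = 4j − 12.
Set 4j − 12 = -4: j = 2.
C(6,2) = 15; (-2)^2 = 4; 3^4 = 81.
Coefficient = 15 · 4 · 81 = 4860.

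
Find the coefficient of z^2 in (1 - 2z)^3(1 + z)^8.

-8

Coefficient of z^2 = Σ_{j} C(3,j)·(-2)^j·C(8,2-j)·1^(2-j) for j from 0 to 2.
= 28 + (-48) + 12 = -8.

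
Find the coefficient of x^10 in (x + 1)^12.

The general term is C(12,j)·(x)^j·(1)^(12-j); the x^10 term has j = 10.
C(12,10) = 66.
Coefficient = C(12,10) = 66.

66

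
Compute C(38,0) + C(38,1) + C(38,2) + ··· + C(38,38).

274877906944

Setting x = 1 in (1+x)^38 gives Σ C(38,r) = 2^38 = 274877906944.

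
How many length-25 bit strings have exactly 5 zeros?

Choose the 5 positions: C(25,5) = 53130.

53130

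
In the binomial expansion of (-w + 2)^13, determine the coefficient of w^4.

366080

The general term is C(13,j)·(-w)^j·(2)^(13-j); the w^4 term has j = 4.
C(13,4) = 715.
Coefficient = C(13,4) · 2^9 = 715 · 512 = 366080.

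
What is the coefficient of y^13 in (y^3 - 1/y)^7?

General term: C(7,j)·(y^3)^j·(-1/y)^(7-j), with y-exponent 3j − 1(7−j) = 4j − 7.
Set 4j − 7 = 13: j = 5.
C(7,5) = 21; 1^5 = 1; (-1)^2 = 1.
Coefficient = 21 · 1 · 1 = 21.

21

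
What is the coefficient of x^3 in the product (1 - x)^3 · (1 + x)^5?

-6

Coefficient of x^3 = Σ_{j} C(3,j)·(-1)^j·C(5,3-j)·1^(3-j) for j from 0 to 3.
= 10 + (-30) + 15 + (-1) = -6.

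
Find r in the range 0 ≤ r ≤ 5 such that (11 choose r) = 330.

4

C(11,r) increases on 0 ≤ r ≤ 5. C(11,3) = 165 and C(11,4) = 330, so r = 4.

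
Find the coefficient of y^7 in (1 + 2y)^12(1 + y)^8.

1866280

Coefficient of y^7 = Σ_{j} C(12,j)·2^j·C(8,7-j)·1^(7-j) for j from 0 to 7.
= 8 + 672 + 14784 + 123200 + 443520 + 709632 + 473088 + 101376 = 1866280.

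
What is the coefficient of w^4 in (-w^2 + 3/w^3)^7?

-189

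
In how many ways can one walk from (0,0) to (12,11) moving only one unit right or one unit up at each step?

Each path is a sequence of 23 steps with 12 rights: C(23,12) = 1352078.

1352078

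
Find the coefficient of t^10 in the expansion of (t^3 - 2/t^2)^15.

-823680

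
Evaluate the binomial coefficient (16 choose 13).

C(16,13) = C(16,3) by symmetry.
C(16,3) = (16·15·14) / 3! = 3360 / 6 = 560.

560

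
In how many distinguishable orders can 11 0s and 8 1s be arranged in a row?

75582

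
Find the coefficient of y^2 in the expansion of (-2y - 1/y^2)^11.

-42240

General term: C(11,j)·(-2y)^j·(-1/y^2)^(11-j), with y-exponent 1j − 2(11−j) = 3j − 22.
Set 3j − 22 = 2: j = 8.
C(11,8) = 165; (-2)^8 = 256; (-1)^3 = -1.
Coefficient = 165 · 256 · (-1) = -42240.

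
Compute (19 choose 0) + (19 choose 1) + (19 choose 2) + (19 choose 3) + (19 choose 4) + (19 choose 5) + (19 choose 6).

1 + 19 + 171 + 969 + 3876 + 11628 + 27132 = 43796.

43796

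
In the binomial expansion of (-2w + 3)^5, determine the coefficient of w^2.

The general term is C(5,j)·(-2w)^j·(3)^(5-j); the w^2 term has j = 2.
C(5,2) = 10.
Coefficient = C(5,2) · (-2)^2 · 3^3 = 10 · 4 · 27 = 1080.

1080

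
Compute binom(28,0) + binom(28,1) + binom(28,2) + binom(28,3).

3683

1 + 28 + 378 + 3276 = 3683.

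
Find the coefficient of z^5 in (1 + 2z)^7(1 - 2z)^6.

Coefficient of z^5 = Σ_{j} C(7,j)·2^j·C(6,5-j)·(-2)^(5-j) for j from 0 to 5.
= (-192) + 3360 + (-13440) + 16800 + (-6720) + 672 = 480.

480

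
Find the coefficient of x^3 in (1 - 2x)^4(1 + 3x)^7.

-95

Coefficient of x^3 = Σ_{j} C(4,j)·(-2)^j·C(7,3-j)·3^(3-j) for j from 0 to 3.
= 945 + (-1512) + 504 + (-32) = -95.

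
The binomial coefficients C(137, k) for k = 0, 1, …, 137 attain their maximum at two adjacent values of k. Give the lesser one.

68

For odd n = 137, C(137,k) peaks at k = (n−1)/2 and (n+1)/2; the lesser is 68.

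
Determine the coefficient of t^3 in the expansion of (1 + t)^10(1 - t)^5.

-15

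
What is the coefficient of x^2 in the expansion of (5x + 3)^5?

The general term is C(5,j)·(5x)^j·(3)^(5-j); the x^2 term has j = 2.
C(5,2) = 10.
Coefficient = C(5,2) · 5^2 · 3^3 = 10 · 25 · 27 = 6750.

6750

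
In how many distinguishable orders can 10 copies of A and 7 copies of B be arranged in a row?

19448

Choose positions for the A's: C(17,10) = 19448.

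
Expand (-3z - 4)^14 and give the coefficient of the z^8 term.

The general term is C(14,j)·(-3z)^j·(-4)^(14-j); the z^8 term has j = 8.
C(14,8) = 3003.
Coefficient = C(14,8) · (-3)^8 · (-4)^6 = 3003 · 6561 · 4096 = 80702189568.

80702189568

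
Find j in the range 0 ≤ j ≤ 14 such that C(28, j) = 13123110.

C(28,j) increases on 0 ≤ j ≤ 14. C(28,9) = 6906900 and C(28,10) = 13123110, so j = 10.

10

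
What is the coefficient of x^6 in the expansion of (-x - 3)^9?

The general term is C(9,j)·(-x)^j·(-3)^(9-j); the x^6 term has j = 6.
C(9,6) = 84.
Coefficient = C(9,6) · (-3)^3 = 84 · (-27) = -2268.

-2268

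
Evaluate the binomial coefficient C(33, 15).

1037158320

C(33,15) = (33·32·31·30·29·28·27·26·25·24·23·22·21·20·19) / 15! = 1356265350621941760000 / 1307674368000 = 1037158320.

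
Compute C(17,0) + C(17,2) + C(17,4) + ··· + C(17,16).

Even-k terms of row 17 sum to 2^16 = 65536.

65536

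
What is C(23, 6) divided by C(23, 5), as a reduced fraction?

C(n,k+1)/C(n,k) = (n−k)/(k+1) = (23−5)/(5+1) = 18/6 = 3.

3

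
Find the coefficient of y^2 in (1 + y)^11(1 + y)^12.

253

Coefficient of y^2 = Σ_{j} C(11,j)·C(12,2-j) for j from 0 to 2.
= 66 + 132 + 55 = 253.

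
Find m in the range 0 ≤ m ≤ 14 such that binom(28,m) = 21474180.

11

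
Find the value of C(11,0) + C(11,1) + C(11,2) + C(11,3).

1 + 11 + 55 + 165 = 232.

232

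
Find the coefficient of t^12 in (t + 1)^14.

91

The general term is C(14,j)·(t)^j·(1)^(14-j); the t^12 term has j = 12.
C(14,12) = 91.
Coefficient = C(14,12) = 91.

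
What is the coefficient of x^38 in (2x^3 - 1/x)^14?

-114688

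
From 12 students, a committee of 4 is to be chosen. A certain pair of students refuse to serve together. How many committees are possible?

450

All 4-subsets: C(12,4) = 495. Those containing both fixed elements: C(10,2) = 45.
495 − 45 = 450.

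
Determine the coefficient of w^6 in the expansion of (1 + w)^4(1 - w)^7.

Coefficient of w^6 = Σ_{j} C(4,j)·1^j·C(7,6-j)·(-1)^(6-j) for j from 0 to 4.
= 7 + (-84) + 210 + (-140) + 21 = 14.

14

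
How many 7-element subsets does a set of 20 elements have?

77520

C(20,7) = (20·19·18·17·16·15·14) / 7! = 390700800 / 5040 = 77520.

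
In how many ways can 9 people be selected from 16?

11440

This is C(16,9) = 11440.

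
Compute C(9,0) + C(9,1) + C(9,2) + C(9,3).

1 + 9 + 36 + 84 = 130.

130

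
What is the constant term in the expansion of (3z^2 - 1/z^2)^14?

-7505784

General term: C(14,j)·(3z^2)^j·(-1/z^2)^(14-j), with z-exponent 2j − 2(14−j) = 4j − 28.
Set 4j − 28 = 0: j = 7.
C(14,7) = 3432; 3^7 = 2187; (-1)^7 = -1.
Coefficient = 3432 · 2187 · (-1) = -7505784.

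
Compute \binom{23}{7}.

245157

C(23,7) = (23·22·21·20·19·18·17) / 7! = 1235591280 / 5040 = 245157.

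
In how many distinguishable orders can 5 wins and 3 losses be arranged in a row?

Choose positions for the wins: C(8,5) = 56.

56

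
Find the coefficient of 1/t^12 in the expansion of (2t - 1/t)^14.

General term: C(14,j)·(2t)^j·(-1/t)^(14-j), with t-exponent 1j − 1(14−j) = 2j − 14.
Set 2j − 14 = -12: j = 1.
C(14,1) = 14; 2^1 = 2; (-1)^13 = -1.
Coefficient = 14 · 2 · (-1) = -28.

-28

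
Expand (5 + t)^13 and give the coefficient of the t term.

The general term is C(13,j)·(5)^j·(t)^(13-j); the t^1 term has j = 12.
C(13,12) = 13.
Coefficient = C(13,12) · 5^12 = 13 · 244140625 = 3173828125.

3173828125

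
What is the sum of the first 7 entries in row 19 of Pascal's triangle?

43796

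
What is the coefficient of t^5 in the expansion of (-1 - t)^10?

The general term is C(10,j)·(-1)^j·(-t)^(10-j); the t^5 term has j = 5.
C(10,5) = 252.
Coefficient = C(10,5) · (-1)^5 · (-1)^5 = 252 · (-1) · (-1) = 252.

252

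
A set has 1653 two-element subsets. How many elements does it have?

n(n−1)/2 = 1653 ⇒ n(n−1) = 3306. Since 58·57 = 3306, n = 58.

58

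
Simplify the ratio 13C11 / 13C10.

3/11

C(n,k+1)/C(n,k) = (n−k)/(k+1) = (13−10)/(10+1) = 3/11.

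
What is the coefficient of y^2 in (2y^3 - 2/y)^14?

16400384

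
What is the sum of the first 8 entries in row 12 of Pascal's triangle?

3302

1 + 12 + 66 + 220 + 495 + 792 + 924 + 792 = 3302.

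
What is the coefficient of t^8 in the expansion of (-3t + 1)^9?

The general term is C(9,j)·(-3t)^j·(1)^(9-j); the t^8 term has j = 8.
C(9,8) = 9.
Coefficient = C(9,8) · (-3)^8 = 9 · 6561 = 59049.

59049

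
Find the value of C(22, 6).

C(22,6) = (22·21·20·19·18·17) / 6! = 53721360 / 720 = 74613.

74613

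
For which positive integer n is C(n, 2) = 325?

n(n−1)/2 = 325 ⇒ n(n−1) = 650. Since 26·25 = 650, n = 26.

26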